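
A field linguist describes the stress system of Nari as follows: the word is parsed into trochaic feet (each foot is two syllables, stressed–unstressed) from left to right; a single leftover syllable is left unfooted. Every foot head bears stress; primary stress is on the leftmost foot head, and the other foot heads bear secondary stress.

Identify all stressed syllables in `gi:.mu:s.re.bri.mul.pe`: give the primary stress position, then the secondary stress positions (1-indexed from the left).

primary 1, secondary 3, 5

Parse left to right into trochaic (ˈσσ) feet: (ˈgi:.mu:s) (ˈre.bri) (ˈmul.pe).
Foot heads (stressed positions): 1, 3, 5.
End Rule Leftmost: primary stress on the leftmost head = syllable 1.
Secondary stress on 3, 5: ˈgi:.mu:s.ˌre.bri.ˌmul.pe.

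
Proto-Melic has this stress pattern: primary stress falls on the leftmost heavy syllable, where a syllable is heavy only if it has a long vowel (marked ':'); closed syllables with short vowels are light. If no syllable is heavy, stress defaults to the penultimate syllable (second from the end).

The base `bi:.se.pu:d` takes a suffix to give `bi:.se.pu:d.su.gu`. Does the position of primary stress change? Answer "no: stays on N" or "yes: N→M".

no: stays on 1

Base `bi:.se.pu:d` (3 syllables):
  Weights: 1 bi: H, 2 se L, 3 pu:d H.
  Heavy syllables in the domain: 1, 3. The leftmost is syllable 1 (bi:).
  → primary stress on syllable 1.
Suffixed `bi:.se.pu:d.su.gu` (5 syllables):
  Weights: 1 bi: H, 2 se L, 3 pu:d H, 4 su L, 5 gu L.
  Heavy syllables in the domain: 1, 3. The leftmost is syllable 1 (bi:).
  → primary stress on syllable 1.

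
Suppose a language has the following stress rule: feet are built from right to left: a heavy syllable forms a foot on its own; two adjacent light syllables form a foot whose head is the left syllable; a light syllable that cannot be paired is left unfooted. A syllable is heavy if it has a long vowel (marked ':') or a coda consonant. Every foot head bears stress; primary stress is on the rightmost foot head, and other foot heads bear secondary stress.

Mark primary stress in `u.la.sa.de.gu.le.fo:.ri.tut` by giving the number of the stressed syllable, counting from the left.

9

Weights: 1 u L, 2 la L, 3 sa L, 4 de L, 5 gu L, 6 le L, 7 fo: H, 8 ri L, 9 tut H.
Parse right to left (heavy = foot alone; LL = one foot; stranded L unfooted): (ˈu.la) (ˈsa.de) (ˈgu.le) (ˈfo:) ri (ˈtut).
Foot heads: 1, 3, 5, 7, 9.
Primary stress on the rightmost head = syllable 9.
Primary stress: syllable 9 → u.la.sa.de.gu.le.fo:.ri.ˈtut.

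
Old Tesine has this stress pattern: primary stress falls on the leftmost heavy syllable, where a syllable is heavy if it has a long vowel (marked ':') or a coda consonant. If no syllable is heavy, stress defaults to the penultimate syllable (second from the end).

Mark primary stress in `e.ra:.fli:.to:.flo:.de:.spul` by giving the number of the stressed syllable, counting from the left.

Weights: 1 e L, 2 ra: H, 3 fli: H, 4 to: H, 5 flo: H, 6 de: H, 7 spul H.
Heavy syllables in the domain: 2, 3, 4, 5, 6, 7. The leftmost is syllable 2 (ra:).
Primary stress: syllable 2 → e.ˈra:.fli:.to:.flo:.de:.spul.

2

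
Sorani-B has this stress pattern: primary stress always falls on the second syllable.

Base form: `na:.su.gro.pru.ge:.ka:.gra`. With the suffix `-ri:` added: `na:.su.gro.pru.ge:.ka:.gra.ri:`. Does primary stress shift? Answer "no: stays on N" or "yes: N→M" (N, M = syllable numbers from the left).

Base `na:.su.gro.pru.ge:.ka:.gra` (7 syllables):
  The word has 7 syllables; the second syllable is syllable 2 (su).
  → primary stress on syllable 2.
Suffixed `na:.su.gro.pru.ge:.ka:.gra.ri:` (8 syllables):
  The word has 8 syllables; the second syllable is syllable 2 (su).
  → primary stress on syllable 2.

no: stays on 2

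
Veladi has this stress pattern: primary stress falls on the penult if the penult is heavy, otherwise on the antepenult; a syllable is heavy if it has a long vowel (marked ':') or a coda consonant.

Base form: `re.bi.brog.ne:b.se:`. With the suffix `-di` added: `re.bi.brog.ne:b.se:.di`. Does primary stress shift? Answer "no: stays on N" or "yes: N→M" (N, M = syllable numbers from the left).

yes: 4→5

Base `re.bi.brog.ne:b.se:` (5 syllables):
  Weights: 3 brog H, 4 ne:b H, 5 se: H.
  The penult (syllable 4, ne:b) is heavy, so it takes stress.
  → primary stress on syllable 4.
Suffixed `re.bi.brog.ne:b.se:.di` (6 syllables):
  Weights: 4 ne:b H, 5 se: H, 6 di L.
  The penult (syllable 5, se:) is heavy, so it takes stress.
  → primary stress on syllable 5.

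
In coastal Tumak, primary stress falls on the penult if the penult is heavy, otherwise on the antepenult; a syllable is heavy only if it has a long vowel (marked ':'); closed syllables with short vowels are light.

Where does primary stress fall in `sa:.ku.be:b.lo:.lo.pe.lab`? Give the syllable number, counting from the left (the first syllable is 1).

Weights: 5 lo L, 6 pe L, 7 lab L.
The penult (syllable 6, pe) is light, so stress falls on the antepenult (syllable 5, lo).
Primary stress: syllable 5 → sa:.ku.be:b.lo:.ˈlo.pe.lab.

5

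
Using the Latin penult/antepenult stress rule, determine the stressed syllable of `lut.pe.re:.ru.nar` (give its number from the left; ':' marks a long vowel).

3

Classical Latin: stress the penult if heavy (long vowel or closed), else the antepenult.
Weights: 3 re: H, 4 ru L, 5 nar H.
The penult (syllable 4, ru) is light, so stress falls on the antepenult (syllable 3, re:).
Stress on syllable 3: lut.pe.ˈre:.ru.nar.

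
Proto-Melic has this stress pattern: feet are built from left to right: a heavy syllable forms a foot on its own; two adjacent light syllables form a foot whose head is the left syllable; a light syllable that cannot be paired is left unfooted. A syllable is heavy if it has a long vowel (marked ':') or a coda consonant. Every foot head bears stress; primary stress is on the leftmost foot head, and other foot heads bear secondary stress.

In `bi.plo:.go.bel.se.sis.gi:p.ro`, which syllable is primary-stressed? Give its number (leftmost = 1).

2

Weights: 1 bi L, 2 plo: H, 3 go L, 4 bel H, 5 se L, 6 sis H, 7 gi:p H, 8 ro L.
Parse left to right (heavy = foot alone; LL = one foot; stranded L unfooted): bi (ˈplo:) go (ˈbel) se (ˈsis) (ˈgi:p) ro.
Foot heads: 2, 4, 6, 7.
Primary stress on the leftmost head = syllable 2.
Primary stress: syllable 2 → bi.ˈplo:.go.bel.se.sis.gi:p.ro.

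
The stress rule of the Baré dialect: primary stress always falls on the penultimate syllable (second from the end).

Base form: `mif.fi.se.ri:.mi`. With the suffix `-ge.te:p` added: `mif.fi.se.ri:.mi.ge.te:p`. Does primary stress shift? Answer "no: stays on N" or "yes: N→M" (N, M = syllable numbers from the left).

Base `mif.fi.se.ri:.mi` (5 syllables):
  The word has 5 syllables; the penultimate syllable (second from the end) is syllable 4 (ri:).
  → primary stress on syllable 4.
Suffixed `mif.fi.se.ri:.mi.ge.te:p` (7 syllables):
  The word has 7 syllables; the penultimate syllable (second from the end) is syllable 6 (ge).
  → primary stress on syllable 6.

yes: 4→6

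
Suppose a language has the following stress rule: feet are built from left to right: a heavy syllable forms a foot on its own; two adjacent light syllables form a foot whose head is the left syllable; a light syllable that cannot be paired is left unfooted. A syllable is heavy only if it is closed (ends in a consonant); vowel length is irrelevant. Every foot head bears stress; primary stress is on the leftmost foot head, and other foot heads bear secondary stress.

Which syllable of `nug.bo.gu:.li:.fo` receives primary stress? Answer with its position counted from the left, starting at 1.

Weights: 1 nug H, 2 bo L, 3 gu: L, 4 li: L, 5 fo L.
Parse left to right (heavy = foot alone; LL = one foot; stranded L unfooted): (ˈnug) (ˈbo.gu:) (ˈli:.fo).
Foot heads: 1, 2, 4.
Primary stress on the leftmost head = syllable 1.
Primary stress: syllable 1 → ˈnug.bo.gu:.li:.fo.

1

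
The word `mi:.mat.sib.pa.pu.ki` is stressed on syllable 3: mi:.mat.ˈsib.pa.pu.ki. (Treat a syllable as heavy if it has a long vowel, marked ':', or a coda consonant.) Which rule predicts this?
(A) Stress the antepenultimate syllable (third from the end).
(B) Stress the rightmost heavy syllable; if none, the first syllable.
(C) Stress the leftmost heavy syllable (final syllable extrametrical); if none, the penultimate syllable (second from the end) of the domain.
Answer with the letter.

Rule A → syllable 4 (observed: 3).
Rule B → syllable 3 ✓.
Rule C → syllable 1 (observed: 3).

B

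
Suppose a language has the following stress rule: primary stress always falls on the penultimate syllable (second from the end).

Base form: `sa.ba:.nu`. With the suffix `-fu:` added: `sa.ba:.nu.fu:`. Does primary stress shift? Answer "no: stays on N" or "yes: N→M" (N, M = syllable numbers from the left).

yes: 2→3

Base `sa.ba:.nu` (3 syllables):
  The word has 3 syllables; the penultimate syllable (second from the end) is syllable 2 (ba:).
  → primary stress on syllable 2.
Suffixed `sa.ba:.nu.fu:` (4 syllables):
  The word has 4 syllables; the penultimate syllable (second from the end) is syllable 3 (nu).
  → primary stress on syllable 3.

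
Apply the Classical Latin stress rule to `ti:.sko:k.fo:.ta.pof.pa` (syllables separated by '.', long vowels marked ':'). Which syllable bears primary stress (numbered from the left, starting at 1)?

Classical Latin: stress the penult if heavy (long vowel or closed), else the antepenult.
Weights: 4 ta L, 5 pof H, 6 pa L.
The penult (syllable 5, pof) is heavy, so it takes stress.
Stress on syllable 5: ti:.sko:k.fo:.ta.ˈpof.pa.

5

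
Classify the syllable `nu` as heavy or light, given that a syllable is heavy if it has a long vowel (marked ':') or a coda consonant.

light

`nu`: short vowel, open (no coda). Short vowel, open → light.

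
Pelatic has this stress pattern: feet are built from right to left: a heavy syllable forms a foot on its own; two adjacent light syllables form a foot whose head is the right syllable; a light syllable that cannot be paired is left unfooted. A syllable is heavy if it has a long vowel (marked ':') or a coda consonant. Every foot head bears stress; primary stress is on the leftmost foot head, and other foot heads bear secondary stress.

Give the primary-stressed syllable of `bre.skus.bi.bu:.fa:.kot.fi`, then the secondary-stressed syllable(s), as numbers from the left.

Weights: 1 bre L, 2 skus H, 3 bi L, 4 bu: H, 5 fa: H, 6 kot H, 7 fi L.
Parse right to left (heavy = foot alone; LL = one foot; stranded L unfooted): bre (ˈskus) bi (ˈbu:) (ˈfa:) (ˈkot) fi.
Foot heads: 2, 4, 5, 6.
Primary stress on the leftmost head = syllable 2.
Secondary stress on 4, 5, 6: bre.ˈskus.bi.ˌbu:.ˌfa:.ˌkot.fi.

primary 2, secondary 4, 5, 6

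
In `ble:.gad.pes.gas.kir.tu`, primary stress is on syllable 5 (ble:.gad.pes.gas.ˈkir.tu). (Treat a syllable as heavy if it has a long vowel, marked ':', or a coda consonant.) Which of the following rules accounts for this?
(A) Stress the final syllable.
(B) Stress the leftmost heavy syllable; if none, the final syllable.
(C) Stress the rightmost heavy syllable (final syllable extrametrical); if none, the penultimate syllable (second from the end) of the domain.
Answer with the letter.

C

Rule A → syllable 6 (observed: 5).
Rule B → syllable 1 (observed: 5).
Rule C → syllable 5 ✓.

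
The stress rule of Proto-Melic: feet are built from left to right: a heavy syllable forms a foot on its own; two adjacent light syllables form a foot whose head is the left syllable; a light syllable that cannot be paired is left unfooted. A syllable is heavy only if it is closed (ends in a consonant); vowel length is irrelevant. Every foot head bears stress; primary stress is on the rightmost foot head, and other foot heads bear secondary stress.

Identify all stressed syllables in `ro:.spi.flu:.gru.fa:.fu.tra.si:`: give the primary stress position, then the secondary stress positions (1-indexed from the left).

primary 7, secondary 1, 3, 5

Weights: 1 ro: L, 2 spi L, 3 flu: L, 4 gru L, 5 fa: L, 6 fu L, 7 tra L, 8 si: L.
Parse left to right (heavy = foot alone; LL = one foot; stranded L unfooted): (ˈro:.spi) (ˈflu:.gru) (ˈfa:.fu) (ˈtra.si:).
Foot heads: 1, 3, 5, 7.
Primary stress on the rightmost head = syllable 7.
Secondary stress on 1, 3, 5: ˌro:.spi.ˌflu:.gru.ˌfa:.fu.ˈtra.si:.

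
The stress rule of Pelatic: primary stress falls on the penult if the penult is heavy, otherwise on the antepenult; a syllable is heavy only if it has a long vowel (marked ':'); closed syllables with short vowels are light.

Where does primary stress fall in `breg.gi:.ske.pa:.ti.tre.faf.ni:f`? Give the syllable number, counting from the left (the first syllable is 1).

Weights: 6 tre L, 7 faf L, 8 ni:f H.
The penult (syllable 7, faf) is light, so stress falls on the antepenult (syllable 6, tre).
Primary stress: syllable 6 → breg.gi:.ske.pa:.ti.ˈtre.faf.ni:f.

6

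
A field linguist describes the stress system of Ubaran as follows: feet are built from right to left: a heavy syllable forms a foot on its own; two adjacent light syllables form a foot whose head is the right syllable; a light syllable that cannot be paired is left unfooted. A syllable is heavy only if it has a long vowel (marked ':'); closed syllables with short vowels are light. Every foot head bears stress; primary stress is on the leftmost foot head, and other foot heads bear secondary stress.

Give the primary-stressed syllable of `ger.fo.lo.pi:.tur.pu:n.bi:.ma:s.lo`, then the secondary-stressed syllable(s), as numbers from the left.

primary 3, secondary 4, 6, 7, 8

Weights: 1 ger L, 2 fo L, 3 lo L, 4 pi: H, 5 tur L, 6 pu:n H, 7 bi: H, 8 ma:s H, 9 lo L.
Parse right to left (heavy = foot alone; LL = one foot; stranded L unfooted): ger (fo.ˈlo) (ˈpi:) tur (ˈpu:n) (ˈbi:) (ˈma:s) lo.
Foot heads: 3, 4, 6, 7, 8.
Primary stress on the leftmost head = syllable 3.
Secondary stress on 4, 6, 7, 8: ger.fo.ˈlo.ˌpi:.tur.ˌpu:n.ˌbi:.ˌma:s.lo.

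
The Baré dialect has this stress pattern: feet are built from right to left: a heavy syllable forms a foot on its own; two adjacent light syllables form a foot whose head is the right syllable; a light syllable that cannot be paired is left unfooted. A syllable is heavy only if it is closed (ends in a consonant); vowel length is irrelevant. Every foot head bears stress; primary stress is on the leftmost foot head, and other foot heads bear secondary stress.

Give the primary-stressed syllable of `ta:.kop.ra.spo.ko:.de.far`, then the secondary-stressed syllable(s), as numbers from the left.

primary 2, secondary 4, 6, 7

Weights: 1 ta: L, 2 kop H, 3 ra L, 4 spo L, 5 ko: L, 6 de L, 7 far H.
Parse right to left (heavy = foot alone; LL = one foot; stranded L unfooted): ta: (ˈkop) (ra.ˈspo) (ko:.ˈde) (ˈfar).
Foot heads: 2, 4, 6, 7.
Primary stress on the leftmost head = syllable 2.
Secondary stress on 4, 6, 7: ta:.ˈkop.ra.ˌspo.ko:.ˌde.ˌfar.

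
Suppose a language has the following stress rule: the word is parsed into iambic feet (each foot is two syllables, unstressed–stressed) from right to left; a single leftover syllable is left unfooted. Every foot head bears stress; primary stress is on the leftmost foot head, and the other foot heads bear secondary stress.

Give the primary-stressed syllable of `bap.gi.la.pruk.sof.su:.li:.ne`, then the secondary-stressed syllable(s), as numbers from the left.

Parse right to left into iambic (σˈσ) feet: (bap.ˈgi) (la.ˈpruk) (sof.ˈsu:) (li:.ˈne).
Foot heads (stressed positions): 2, 4, 6, 8.
End Rule Leftmost: primary stress on the leftmost head = syllable 2.
Secondary stress on 4, 6, 8: bap.ˈgi.la.ˌpruk.sof.ˌsu:.li:.ˌne.

primary 2, secondary 4, 6, 8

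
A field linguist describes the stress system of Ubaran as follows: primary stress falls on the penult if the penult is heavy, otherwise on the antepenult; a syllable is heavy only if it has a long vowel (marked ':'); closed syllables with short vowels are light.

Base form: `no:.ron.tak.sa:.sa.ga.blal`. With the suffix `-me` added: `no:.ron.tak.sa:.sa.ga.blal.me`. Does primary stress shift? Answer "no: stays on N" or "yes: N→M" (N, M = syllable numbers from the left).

yes: 5→6

Base `no:.ron.tak.sa:.sa.ga.blal` (7 syllables):
  Weights: 5 sa L, 6 ga L, 7 blal L.
  The penult (syllable 6, ga) is light, so stress falls on the antepenult (syllable 5, sa).
  → primary stress on syllable 5.
Suffixed `no:.ron.tak.sa:.sa.ga.blal.me` (8 syllables):
  Weights: 6 ga L, 7 blal L, 8 me L.
  The penult (syllable 7, blal) is light, so stress falls on the antepenult (syllable 6, ga).
  → primary stress on syllable 6.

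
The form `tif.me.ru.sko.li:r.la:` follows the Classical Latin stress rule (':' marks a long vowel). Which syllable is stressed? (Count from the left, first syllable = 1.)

5

Classical Latin: stress the penult if heavy (long vowel or closed), else the antepenult.
Weights: 4 sko L, 5 li:r H, 6 la: H.
The penult (syllable 5, li:r) is heavy, so it takes stress.
Stress on syllable 5: tif.me.ru.sko.ˈli:r.la:.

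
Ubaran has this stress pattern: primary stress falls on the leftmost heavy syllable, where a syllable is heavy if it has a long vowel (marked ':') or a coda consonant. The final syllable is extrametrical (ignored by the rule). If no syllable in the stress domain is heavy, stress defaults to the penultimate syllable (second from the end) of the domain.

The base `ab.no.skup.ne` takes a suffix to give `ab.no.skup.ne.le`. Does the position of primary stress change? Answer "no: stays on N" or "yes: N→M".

Base `ab.no.skup.ne` (4 syllables):
  The final syllable (4, ne) is extrametrical; the stress domain is syllables 1–3.
  Weights: 1 ab H, 2 no L, 3 skup H.
  Heavy syllables in the domain: 1, 3. The leftmost is syllable 1 (ab).
  → primary stress on syllable 1.
Suffixed `ab.no.skup.ne.le` (5 syllables):
  The final syllable (5, le) is extrametrical; the stress domain is syllables 1–4.
  Weights: 1 ab H, 2 no L, 3 skup H, 4 ne L.
  Heavy syllables in the domain: 1, 3. The leftmost is syllable 1 (ab).
  → primary stress on syllable 1.

no: stays on 1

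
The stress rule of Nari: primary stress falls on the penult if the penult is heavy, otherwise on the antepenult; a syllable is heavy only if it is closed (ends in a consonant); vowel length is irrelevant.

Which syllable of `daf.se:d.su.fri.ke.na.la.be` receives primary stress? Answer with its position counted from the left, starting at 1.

Weights: 6 na L, 7 la L, 8 be L.
The penult (syllable 7, la) is light, so stress falls on the antepenult (syllable 6, na).
Primary stress: syllable 6 → daf.se:d.su.fri.ke.ˈna.la.be.

6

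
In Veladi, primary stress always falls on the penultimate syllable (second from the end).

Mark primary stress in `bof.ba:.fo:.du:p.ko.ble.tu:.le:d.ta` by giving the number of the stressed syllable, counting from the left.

The word has 9 syllables; the penultimate syllable (second from the end) is syllable 8 (le:d).
Primary stress: syllable 8 → bof.ba:.fo:.du:p.ko.ble.tu:.ˈle:d.ta.

8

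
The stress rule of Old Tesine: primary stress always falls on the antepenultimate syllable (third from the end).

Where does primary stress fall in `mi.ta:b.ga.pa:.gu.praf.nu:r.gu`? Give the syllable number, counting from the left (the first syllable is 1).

The word has 8 syllables; the antepenultimate syllable (third from the end) is syllable 6 (praf).
Primary stress: syllable 6 → mi.ta:b.ga.pa:.gu.ˈpraf.nu:r.gu.

6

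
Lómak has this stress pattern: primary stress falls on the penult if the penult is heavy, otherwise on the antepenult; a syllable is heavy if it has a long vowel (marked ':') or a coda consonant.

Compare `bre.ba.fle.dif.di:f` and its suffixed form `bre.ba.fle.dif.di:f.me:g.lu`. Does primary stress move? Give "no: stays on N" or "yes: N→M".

Base `bre.ba.fle.dif.di:f` (5 syllables):
  Weights: 3 fle L, 4 dif H, 5 di:f H.
  The penult (syllable 4, dif) is heavy, so it takes stress.
  → primary stress on syllable 4.
Suffixed `bre.ba.fle.dif.di:f.me:g.lu` (7 syllables):
  Weights: 5 di:f H, 6 me:g H, 7 lu L.
  The penult (syllable 6, me:g) is heavy, so it takes stress.
  → primary stress on syllable 6.

yes: 4→6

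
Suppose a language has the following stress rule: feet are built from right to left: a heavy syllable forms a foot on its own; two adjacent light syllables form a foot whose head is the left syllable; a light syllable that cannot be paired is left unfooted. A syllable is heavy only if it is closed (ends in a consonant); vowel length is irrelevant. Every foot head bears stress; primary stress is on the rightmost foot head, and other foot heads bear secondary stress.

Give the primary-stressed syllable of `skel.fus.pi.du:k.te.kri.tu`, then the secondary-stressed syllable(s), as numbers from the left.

Weights: 1 skel H, 2 fus H, 3 pi L, 4 du:k H, 5 te L, 6 kri L, 7 tu L.
Parse right to left (heavy = foot alone; LL = one foot; stranded L unfooted): (ˈskel) (ˈfus) pi (ˈdu:k) te (ˈkri.tu).
Foot heads: 1, 2, 4, 6.
Primary stress on the rightmost head = syllable 6.
Secondary stress on 1, 2, 4: ˌskel.ˌfus.pi.ˌdu:k.te.ˈkri.tu.

primary 6, secondary 1, 2, 4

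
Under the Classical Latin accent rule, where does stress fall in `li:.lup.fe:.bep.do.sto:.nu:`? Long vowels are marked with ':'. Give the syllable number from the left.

Classical Latin: stress the penult if heavy (long vowel or closed), else the antepenult.
Weights: 5 do L, 6 sto: H, 7 nu: H.
The penult (syllable 6, sto:) is heavy, so it takes stress.
Stress on syllable 6: li:.lup.fe:.bep.do.ˈsto:.nu:.

6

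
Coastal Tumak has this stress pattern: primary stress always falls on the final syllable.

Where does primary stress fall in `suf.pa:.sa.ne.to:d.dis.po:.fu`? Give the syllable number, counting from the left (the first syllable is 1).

The word has 8 syllables; the final syllable is syllable 8 (fu).
Primary stress: syllable 8 → suf.pa:.sa.ne.to:d.dis.po:.ˈfu.

8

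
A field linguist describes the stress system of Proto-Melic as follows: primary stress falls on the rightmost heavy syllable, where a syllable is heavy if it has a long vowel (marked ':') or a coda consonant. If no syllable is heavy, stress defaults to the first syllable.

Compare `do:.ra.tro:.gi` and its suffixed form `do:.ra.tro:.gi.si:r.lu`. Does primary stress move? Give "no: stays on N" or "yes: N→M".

yes: 3→5

Base `do:.ra.tro:.gi` (4 syllables):
  Weights: 1 do: H, 2 ra L, 3 tro: H, 4 gi L.
  Heavy syllables in the domain: 1, 3. The rightmost is syllable 3 (tro:).
  → primary stress on syllable 3.
Suffixed `do:.ra.tro:.gi.si:r.lu` (6 syllables):
  Weights: 1 do: H, 2 ra L, 3 tro: H, 4 gi L, 5 si:r H, 6 lu L.
  Heavy syllables in the domain: 1, 3, 5. The rightmost is syllable 5 (si:r).
  → primary stress on syllable 5.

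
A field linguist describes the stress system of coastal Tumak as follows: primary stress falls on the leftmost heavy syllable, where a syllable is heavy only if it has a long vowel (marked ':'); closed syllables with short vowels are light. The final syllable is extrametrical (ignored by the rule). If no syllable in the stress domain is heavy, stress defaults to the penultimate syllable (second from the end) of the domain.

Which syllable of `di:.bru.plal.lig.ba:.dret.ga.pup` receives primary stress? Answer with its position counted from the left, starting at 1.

1

The final syllable (8, pup) is extrametrical; the stress domain is syllables 1–7.
Weights: 1 di: H, 2 bru L, 3 plal L, 4 lig L, 5 ba: H, 6 dret L, 7 ga L.
Heavy syllables in the domain: 1, 5. The leftmost is syllable 1 (di:).
Primary stress: syllable 1 → ˈdi:.bru.plal.lig.ba:.dret.ga.pup.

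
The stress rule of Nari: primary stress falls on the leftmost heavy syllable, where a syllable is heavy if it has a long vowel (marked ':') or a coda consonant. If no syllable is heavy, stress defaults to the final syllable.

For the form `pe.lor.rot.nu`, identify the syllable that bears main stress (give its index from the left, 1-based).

Weights: 1 pe L, 2 lor H, 3 rot H, 4 nu L.
Heavy syllables in the domain: 2, 3. The leftmost is syllable 2 (lor).
Primary stress: syllable 2 → pe.ˈlor.rot.nu.

2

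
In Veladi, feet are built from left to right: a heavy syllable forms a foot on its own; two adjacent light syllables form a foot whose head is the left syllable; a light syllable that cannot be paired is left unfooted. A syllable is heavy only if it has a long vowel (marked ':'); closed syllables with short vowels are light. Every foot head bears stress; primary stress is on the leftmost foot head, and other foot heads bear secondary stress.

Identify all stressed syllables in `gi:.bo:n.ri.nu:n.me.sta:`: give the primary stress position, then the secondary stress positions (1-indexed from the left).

primary 1, secondary 2, 4, 6

Weights: 1 gi: H, 2 bo:n H, 3 ri L, 4 nu:n H, 5 me L, 6 sta: H.
Parse left to right (heavy = foot alone; LL = one foot; stranded L unfooted): (ˈgi:) (ˈbo:n) ri (ˈnu:n) me (ˈsta:).
Foot heads: 1, 2, 4, 6.
Primary stress on the leftmost head = syllable 1.
Secondary stress on 2, 4, 6: ˈgi:.ˌbo:n.ri.ˌnu:n.me.ˌsta:.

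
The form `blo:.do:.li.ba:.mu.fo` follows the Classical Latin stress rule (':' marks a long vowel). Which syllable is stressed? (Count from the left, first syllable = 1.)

4

Classical Latin: stress the penult if heavy (long vowel or closed), else the antepenult.
Weights: 4 ba: H, 5 mu L, 6 fo L.
The penult (syllable 5, mu) is light, so stress falls on the antepenult (syllable 4, ba:).
Stress on syllable 4: blo:.do:.li.ˈba:.mu.fo.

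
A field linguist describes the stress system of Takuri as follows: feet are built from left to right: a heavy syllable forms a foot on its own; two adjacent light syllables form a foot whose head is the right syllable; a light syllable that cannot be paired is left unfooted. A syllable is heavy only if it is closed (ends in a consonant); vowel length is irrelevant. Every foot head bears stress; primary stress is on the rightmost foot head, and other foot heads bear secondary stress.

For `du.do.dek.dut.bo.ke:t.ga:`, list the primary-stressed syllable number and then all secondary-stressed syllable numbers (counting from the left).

Weights: 1 du L, 2 do L, 3 dek H, 4 dut H, 5 bo L, 6 ke:t H, 7 ga: L.
Parse left to right (heavy = foot alone; LL = one foot; stranded L unfooted): (du.ˈdo) (ˈdek) (ˈdut) bo (ˈke:t) ga:.
Foot heads: 2, 3, 4, 6.
Primary stress on the rightmost head = syllable 6.
Secondary stress on 2, 3, 4: du.ˌdo.ˌdek.ˌdut.bo.ˈke:t.ga:.

primary 6, secondary 2, 3, 4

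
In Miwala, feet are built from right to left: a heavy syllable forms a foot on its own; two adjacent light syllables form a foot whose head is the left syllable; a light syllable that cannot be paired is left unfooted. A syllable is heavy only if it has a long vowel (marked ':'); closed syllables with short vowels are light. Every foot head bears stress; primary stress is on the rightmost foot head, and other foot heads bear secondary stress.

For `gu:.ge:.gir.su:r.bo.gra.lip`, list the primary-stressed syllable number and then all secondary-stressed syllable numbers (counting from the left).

primary 6, secondary 1, 2, 4

Weights: 1 gu: H, 2 ge: H, 3 gir L, 4 su:r H, 5 bo L, 6 gra L, 7 lip L.
Parse right to left (heavy = foot alone; LL = one foot; stranded L unfooted): (ˈgu:) (ˈge:) gir (ˈsu:r) bo (ˈgra.lip).
Foot heads: 1, 2, 4, 6.
Primary stress on the rightmost head = syllable 6.
Secondary stress on 1, 2, 4: ˌgu:.ˌge:.gir.ˌsu:r.bo.ˈgra.lip.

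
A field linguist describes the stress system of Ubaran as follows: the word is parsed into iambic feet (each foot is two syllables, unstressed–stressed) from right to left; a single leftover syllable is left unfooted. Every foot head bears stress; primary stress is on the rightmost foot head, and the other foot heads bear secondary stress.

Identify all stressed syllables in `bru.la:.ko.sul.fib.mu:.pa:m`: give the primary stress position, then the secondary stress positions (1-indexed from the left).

Parse right to left into iambic (σˈσ) feet: bru (la:.ˈko) (sul.ˈfib) (mu:.ˈpa:m). Syllable 1 is left unfooted.
Foot heads (stressed positions): 3, 5, 7.
End Rule Rightmost: primary stress on the rightmost head = syllable 7.
Secondary stress on 3, 5: bru.la:.ˌko.sul.ˌfib.mu:.ˈpa:m.

primary 7, secondary 3, 5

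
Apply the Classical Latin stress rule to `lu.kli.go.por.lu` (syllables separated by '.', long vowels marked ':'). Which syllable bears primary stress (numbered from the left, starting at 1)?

Classical Latin: stress the penult if heavy (long vowel or closed), else the antepenult.
Weights: 3 go L, 4 por H, 5 lu L.
The penult (syllable 4, por) is heavy, so it takes stress.
Stress on syllable 4: lu.kli.go.ˈpor.lu.

4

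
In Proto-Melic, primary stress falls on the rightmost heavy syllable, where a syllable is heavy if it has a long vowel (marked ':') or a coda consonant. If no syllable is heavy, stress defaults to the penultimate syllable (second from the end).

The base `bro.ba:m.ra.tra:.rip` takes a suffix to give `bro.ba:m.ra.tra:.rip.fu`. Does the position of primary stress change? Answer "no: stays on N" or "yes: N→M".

Base `bro.ba:m.ra.tra:.rip` (5 syllables):
  Weights: 1 bro L, 2 ba:m H, 3 ra L, 4 tra: H, 5 rip H.
  Heavy syllables in the domain: 2, 4, 5. The rightmost is syllable 5 (rip).
  → primary stress on syllable 5.
Suffixed `bro.ba:m.ra.tra:.rip.fu` (6 syllables):
  Weights: 1 bro L, 2 ba:m H, 3 ra L, 4 tra: H, 5 rip H, 6 fu L.
  Heavy syllables in the domain: 2, 4, 5. The rightmost is syllable 5 (rip).
  → primary stress on syllable 5.

no: stays on 5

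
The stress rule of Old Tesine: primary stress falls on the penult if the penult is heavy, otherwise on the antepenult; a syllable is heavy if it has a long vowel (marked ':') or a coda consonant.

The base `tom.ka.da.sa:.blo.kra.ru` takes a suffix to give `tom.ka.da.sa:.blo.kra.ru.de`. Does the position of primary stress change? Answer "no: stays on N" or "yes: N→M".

Base `tom.ka.da.sa:.blo.kra.ru` (7 syllables):
  Weights: 5 blo L, 6 kra L, 7 ru L.
  The penult (syllable 6, kra) is light, so stress falls on the antepenult (syllable 5, blo).
  → primary stress on syllable 5.
Suffixed `tom.ka.da.sa:.blo.kra.ru.de` (8 syllables):
  Weights: 6 kra L, 7 ru L, 8 de L.
  The penult (syllable 7, ru) is light, so stress falls on the antepenult (syllable 6, kra).
  → primary stress on syllable 6.

yes: 5→6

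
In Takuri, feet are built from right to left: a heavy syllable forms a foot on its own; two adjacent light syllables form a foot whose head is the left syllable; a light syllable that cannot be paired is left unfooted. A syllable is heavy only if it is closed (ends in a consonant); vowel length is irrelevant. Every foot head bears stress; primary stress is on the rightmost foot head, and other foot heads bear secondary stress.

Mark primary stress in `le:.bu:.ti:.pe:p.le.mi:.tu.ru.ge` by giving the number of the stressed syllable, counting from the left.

Weights: 1 le: L, 2 bu: L, 3 ti: L, 4 pe:p H, 5 le L, 6 mi: L, 7 tu L, 8 ru L, 9 ge L.
Parse right to left (heavy = foot alone; LL = one foot; stranded L unfooted): le: (ˈbu:.ti:) (ˈpe:p) le (ˈmi:.tu) (ˈru.ge).
Foot heads: 2, 4, 6, 8.
Primary stress on the rightmost head = syllable 8.
Primary stress: syllable 8 → le:.bu:.ti:.pe:p.le.mi:.tu.ˈru.ge.

8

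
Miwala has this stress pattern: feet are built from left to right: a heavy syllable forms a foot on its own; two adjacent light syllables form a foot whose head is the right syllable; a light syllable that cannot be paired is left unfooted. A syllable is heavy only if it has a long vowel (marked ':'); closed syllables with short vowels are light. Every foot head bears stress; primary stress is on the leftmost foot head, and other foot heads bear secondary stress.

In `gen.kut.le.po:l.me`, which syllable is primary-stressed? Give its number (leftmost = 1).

Weights: 1 gen L, 2 kut L, 3 le L, 4 po:l H, 5 me L.
Parse left to right (heavy = foot alone; LL = one foot; stranded L unfooted): (gen.ˈkut) le (ˈpo:l) me.
Foot heads: 2, 4.
Primary stress on the leftmost head = syllable 2.
Primary stress: syllable 2 → gen.ˈkut.le.po:l.me.

2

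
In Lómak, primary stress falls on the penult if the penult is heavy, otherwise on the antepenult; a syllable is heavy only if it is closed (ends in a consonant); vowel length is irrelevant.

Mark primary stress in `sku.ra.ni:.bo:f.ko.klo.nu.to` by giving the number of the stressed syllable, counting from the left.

Weights: 6 klo L, 7 nu L, 8 to L.
The penult (syllable 7, nu) is light, so stress falls on the antepenult (syllable 6, klo).
Primary stress: syllable 6 → sku.ra.ni:.bo:f.ko.ˈklo.nu.to.

6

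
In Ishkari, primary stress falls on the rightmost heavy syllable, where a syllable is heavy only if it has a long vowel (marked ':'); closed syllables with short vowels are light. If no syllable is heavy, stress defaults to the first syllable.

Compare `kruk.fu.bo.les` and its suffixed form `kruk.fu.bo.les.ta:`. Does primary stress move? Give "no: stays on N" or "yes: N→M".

yes: 1→5

Base `kruk.fu.bo.les` (4 syllables):
  Weights: 1 kruk L, 2 fu L, 3 bo L, 4 les L.
  No heavy syllable in the domain; default to the first syllable = syllable 1.
  → primary stress on syllable 1.
Suffixed `kruk.fu.bo.les.ta:` (5 syllables):
  Weights: 1 kruk L, 2 fu L, 3 bo L, 4 les L, 5 ta: H.
  Heavy syllables in the domain: 5. The rightmost is syllable 5 (ta:).
  → primary stress on syllable 5.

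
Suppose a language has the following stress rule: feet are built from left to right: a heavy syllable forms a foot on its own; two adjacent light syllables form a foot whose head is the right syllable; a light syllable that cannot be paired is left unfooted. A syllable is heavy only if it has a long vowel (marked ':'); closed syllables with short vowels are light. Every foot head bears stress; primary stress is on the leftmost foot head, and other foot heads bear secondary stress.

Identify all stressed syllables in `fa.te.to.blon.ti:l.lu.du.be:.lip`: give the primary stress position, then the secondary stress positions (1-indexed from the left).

Weights: 1 fa L, 2 te L, 3 to L, 4 blon L, 5 ti:l H, 6 lu L, 7 du L, 8 be: H, 9 lip L.
Parse left to right (heavy = foot alone; LL = one foot; stranded L unfooted): (fa.ˈte) (to.ˈblon) (ˈti:l) (lu.ˈdu) (ˈbe:) lip.
Foot heads: 2, 4, 5, 7, 8.
Primary stress on the leftmost head = syllable 2.
Secondary stress on 4, 5, 7, 8: fa.ˈte.to.ˌblon.ˌti:l.lu.ˌdu.ˌbe:.lip.

primary 2, secondary 4, 5, 7, 8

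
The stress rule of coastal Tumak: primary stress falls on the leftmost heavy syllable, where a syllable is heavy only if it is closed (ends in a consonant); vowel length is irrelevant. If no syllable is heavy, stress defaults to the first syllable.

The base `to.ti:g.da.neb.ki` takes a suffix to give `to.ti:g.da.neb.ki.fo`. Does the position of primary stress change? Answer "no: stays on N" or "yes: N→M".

Base `to.ti:g.da.neb.ki` (5 syllables):
  Weights: 1 to L, 2 ti:g H, 3 da L, 4 neb H, 5 ki L.
  Heavy syllables in the domain: 2, 4. The leftmost is syllable 2 (ti:g).
  → primary stress on syllable 2.
Suffixed `to.ti:g.da.neb.ki.fo` (6 syllables):
  Weights: 1 to L, 2 ti:g H, 3 da L, 4 neb H, 5 ki L, 6 fo L.
  Heavy syllables in the domain: 2, 4. The leftmost is syllable 2 (ti:g).
  → primary stress on syllable 2.

no: stays on 2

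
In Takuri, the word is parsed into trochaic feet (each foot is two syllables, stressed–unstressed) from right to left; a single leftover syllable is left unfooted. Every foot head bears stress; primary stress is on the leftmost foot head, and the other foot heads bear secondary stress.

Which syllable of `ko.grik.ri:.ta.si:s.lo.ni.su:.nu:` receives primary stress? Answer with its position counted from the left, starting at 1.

Parse right to left into trochaic (ˈσσ) feet: ko (ˈgrik.ri:) (ˈta.si:s) (ˈlo.ni) (ˈsu:.nu:). Syllable 1 is left unfooted.
Foot heads (stressed positions): 2, 4, 6, 8.
End Rule Leftmost: primary stress on the leftmost head = syllable 2.
Primary stress: syllable 2 → ko.ˈgrik.ri:.ta.si:s.lo.ni.su:.nu:.

2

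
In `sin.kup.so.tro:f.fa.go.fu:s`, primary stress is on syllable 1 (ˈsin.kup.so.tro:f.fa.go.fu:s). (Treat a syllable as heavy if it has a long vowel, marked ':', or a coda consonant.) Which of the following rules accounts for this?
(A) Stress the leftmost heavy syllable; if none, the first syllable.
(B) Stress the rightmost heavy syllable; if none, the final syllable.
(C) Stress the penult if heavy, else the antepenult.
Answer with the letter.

Rule A → syllable 1 ✓.
Rule B → syllable 7 (observed: 1).
Rule C → syllable 5 (observed: 1).

A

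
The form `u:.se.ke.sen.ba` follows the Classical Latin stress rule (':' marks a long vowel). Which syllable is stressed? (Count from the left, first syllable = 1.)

4

Classical Latin: stress the penult if heavy (long vowel or closed), else the antepenult.
Weights: 3 ke L, 4 sen H, 5 ba L.
The penult (syllable 4, sen) is heavy, so it takes stress.
Stress on syllable 4: u:.se.ke.ˈsen.ba.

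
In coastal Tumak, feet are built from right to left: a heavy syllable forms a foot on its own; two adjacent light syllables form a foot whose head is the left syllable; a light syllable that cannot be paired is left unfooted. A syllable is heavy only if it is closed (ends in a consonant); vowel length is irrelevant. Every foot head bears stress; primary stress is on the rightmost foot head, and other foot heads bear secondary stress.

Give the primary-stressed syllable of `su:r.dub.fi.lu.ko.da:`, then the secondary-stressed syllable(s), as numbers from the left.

Weights: 1 su:r H, 2 dub H, 3 fi L, 4 lu L, 5 ko L, 6 da: L.
Parse right to left (heavy = foot alone; LL = one foot; stranded L unfooted): (ˈsu:r) (ˈdub) (ˈfi.lu) (ˈko.da:).
Foot heads: 1, 2, 3, 5.
Primary stress on the rightmost head = syllable 5.
Secondary stress on 1, 2, 3: ˌsu:r.ˌdub.ˌfi.lu.ˈko.da:.

primary 5, secondary 1, 2, 3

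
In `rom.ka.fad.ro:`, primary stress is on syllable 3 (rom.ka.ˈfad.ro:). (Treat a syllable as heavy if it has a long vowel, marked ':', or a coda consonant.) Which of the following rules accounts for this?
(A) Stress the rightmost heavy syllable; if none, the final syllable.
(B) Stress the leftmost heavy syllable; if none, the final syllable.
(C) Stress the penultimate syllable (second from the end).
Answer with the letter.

C

Rule A → syllable 4 (observed: 3).
Rule B → syllable 1 (observed: 3).
Rule C → syllable 3 ✓.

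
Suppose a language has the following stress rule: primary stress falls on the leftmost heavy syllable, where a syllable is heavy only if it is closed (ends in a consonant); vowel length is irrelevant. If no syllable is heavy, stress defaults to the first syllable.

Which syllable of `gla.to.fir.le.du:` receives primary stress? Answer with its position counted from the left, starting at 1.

3

Weights: 1 gla L, 2 to L, 3 fir H, 4 le L, 5 du: L.
Heavy syllables in the domain: 3. The leftmost is syllable 3 (fir).
Primary stress: syllable 3 → gla.to.ˈfir.le.du:.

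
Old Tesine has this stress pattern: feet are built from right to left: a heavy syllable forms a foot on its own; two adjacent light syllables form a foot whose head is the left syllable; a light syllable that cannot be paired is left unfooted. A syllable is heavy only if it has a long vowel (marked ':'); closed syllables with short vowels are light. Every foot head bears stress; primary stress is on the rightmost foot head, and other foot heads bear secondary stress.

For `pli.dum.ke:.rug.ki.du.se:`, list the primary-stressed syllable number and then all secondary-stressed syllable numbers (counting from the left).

primary 7, secondary 1, 3, 5

Weights: 1 pli L, 2 dum L, 3 ke: H, 4 rug L, 5 ki L, 6 du L, 7 se: H.
Parse right to left (heavy = foot alone; LL = one foot; stranded L unfooted): (ˈpli.dum) (ˈke:) rug (ˈki.du) (ˈse:).
Foot heads: 1, 3, 5, 7.
Primary stress on the rightmost head = syllable 7.
Secondary stress on 1, 3, 5: ˌpli.dum.ˌke:.rug.ˌki.du.ˈse:.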